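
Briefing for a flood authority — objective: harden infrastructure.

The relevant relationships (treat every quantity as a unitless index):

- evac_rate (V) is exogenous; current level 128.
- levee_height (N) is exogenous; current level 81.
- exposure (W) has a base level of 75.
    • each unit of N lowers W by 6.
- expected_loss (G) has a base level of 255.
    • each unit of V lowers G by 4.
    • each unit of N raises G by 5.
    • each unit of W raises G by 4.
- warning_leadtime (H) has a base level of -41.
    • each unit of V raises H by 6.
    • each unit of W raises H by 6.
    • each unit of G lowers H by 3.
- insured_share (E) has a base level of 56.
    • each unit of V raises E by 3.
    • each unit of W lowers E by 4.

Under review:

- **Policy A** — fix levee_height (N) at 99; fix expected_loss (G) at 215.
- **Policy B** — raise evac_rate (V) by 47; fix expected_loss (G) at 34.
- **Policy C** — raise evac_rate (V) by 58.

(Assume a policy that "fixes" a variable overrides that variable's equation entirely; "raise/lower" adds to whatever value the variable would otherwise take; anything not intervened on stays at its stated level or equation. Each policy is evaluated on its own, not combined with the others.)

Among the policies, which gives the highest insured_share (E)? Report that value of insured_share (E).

Policy A (N := 99, G := 215):
  V = 128
  N = 99
  W = 75 − 6·99 = -519
  E = 56 + 3·128 − 4·(-519) = 2516
Policy B (V + 47, G := 34):
  V = 128 + 47 = 175
  N = 81
  W = 75 − 6·81 = -411
  E = 56 + 3·175 − 4·(-411) = 2225
Policy C (V + 58):
  V = 128 + 58 = 186
  N = 81
  W = 75 − 6·81 = -411
  E = 56 + 3·186 − 4·(-411) = 2258
Comparing — Policy A: E=2516, Policy B: E=2225, Policy C: E=2258. Highest is 2516 (Policy A).

2516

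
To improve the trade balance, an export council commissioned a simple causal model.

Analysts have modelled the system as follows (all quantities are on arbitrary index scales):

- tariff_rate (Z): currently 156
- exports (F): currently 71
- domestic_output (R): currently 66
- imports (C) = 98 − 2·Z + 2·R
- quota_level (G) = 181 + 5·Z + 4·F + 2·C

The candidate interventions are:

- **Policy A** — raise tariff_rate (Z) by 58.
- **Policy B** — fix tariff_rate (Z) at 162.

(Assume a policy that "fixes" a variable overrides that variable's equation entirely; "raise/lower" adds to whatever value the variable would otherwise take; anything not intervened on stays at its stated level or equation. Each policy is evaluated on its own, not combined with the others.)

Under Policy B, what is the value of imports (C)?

Policy B (Z := 162):
  Z = 162
  R = 66
  C = 98 − 2·162 + 2·66 = -94

-94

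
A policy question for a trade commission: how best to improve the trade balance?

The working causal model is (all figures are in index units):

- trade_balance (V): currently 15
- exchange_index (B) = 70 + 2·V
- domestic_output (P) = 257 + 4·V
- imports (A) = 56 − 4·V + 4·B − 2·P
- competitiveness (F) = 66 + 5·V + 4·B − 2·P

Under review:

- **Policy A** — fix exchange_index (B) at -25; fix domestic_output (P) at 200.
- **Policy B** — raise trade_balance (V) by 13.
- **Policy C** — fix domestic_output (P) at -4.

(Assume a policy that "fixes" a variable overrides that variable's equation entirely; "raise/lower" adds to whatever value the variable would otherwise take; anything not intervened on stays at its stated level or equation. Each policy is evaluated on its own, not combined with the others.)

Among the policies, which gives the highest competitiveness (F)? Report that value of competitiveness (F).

549

Policy A (B := -25, P := 200):
  V = 15
  B = -25
  P = 200
  F = 66 + 5·15 + 4·(-25) − 2·200 = -359
Policy B (V + 13):
  V = 15 + 13 = 28
  B = 70 + 2·28 = 126
  P = 257 + 4·28 = 369
  F = 66 + 5·28 + 4·126 − 2·369 = -28
Policy C (P := -4):
  V = 15
  B = 70 + 2·15 = 100
  P = -4
  F = 66 + 5·15 + 4·100 − 2·(-4) = 549
Comparing — Policy A: F=-359, Policy B: F=-28, Policy C: F=549. Highest is 549 (Policy C).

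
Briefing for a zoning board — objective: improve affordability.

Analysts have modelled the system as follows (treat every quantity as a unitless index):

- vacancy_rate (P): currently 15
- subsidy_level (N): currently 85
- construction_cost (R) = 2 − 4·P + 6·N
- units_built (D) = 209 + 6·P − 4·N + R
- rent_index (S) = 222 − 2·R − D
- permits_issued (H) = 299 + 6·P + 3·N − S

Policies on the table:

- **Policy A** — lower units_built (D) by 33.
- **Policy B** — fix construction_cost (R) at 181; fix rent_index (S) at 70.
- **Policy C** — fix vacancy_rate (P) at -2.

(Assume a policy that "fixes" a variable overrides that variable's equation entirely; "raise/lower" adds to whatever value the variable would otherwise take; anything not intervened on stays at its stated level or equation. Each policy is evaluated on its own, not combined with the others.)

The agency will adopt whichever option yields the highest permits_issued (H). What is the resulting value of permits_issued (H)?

1737

Policy A (D − 33):
  P = 15
  N = 85
  R = 2 − 4·15 + 6·85 = 452
  D = 209 + 6·15 − 4·85 + 452 (−33 from intervention) = 378
  S = 222 − 2·452 − 378 = -1060
  H = 299 + 6·15 + 3·85 − (-1060) = 1704
Policy B (R := 181, S := 70):
  P = 15
  N = 85
  R = 181
  D = 209 + 6·15 − 4·85 + 181 = 140
  S = 70
  H = 299 + 6·15 + 3·85 − 70 = 574
Policy C (P := -2):
  P = -2
  N = 85
  R = 2 − 4·(-2) + 6·85 = 520
  D = 209 + 6·(-2) − 4·85 + 520 = 377
  S = 222 − 2·520 − 377 = -1195
  H = 299 + 6·(-2) + 3·85 − (-1195) = 1737
Comparing — Policy A: H=1704, Policy B: H=574, Policy C: H=1737. Highest is 1737 (Policy C).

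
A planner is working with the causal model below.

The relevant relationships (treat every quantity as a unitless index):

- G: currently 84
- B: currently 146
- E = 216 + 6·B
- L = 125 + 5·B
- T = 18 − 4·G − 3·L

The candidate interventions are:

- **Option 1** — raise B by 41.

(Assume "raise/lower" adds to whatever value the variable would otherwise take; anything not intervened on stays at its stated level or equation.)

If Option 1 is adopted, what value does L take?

1060

Option 1 (B + 41):
  B = 146 + 41 = 187
  L = 125 + 5·187 = 1060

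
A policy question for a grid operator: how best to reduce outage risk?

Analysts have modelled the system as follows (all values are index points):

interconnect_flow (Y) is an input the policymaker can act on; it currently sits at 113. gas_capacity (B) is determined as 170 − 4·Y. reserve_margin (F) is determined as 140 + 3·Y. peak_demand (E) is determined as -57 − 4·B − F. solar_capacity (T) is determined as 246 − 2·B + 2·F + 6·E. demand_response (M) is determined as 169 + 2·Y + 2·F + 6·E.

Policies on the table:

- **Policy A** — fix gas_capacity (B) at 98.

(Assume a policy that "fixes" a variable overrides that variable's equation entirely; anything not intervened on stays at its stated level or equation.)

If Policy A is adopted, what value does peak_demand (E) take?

-928

Policy A (B := 98):
  Y = 113
  B = 98
  F = 140 + 3·113 = 479
  E = -57 − 4·98 − 479 = -928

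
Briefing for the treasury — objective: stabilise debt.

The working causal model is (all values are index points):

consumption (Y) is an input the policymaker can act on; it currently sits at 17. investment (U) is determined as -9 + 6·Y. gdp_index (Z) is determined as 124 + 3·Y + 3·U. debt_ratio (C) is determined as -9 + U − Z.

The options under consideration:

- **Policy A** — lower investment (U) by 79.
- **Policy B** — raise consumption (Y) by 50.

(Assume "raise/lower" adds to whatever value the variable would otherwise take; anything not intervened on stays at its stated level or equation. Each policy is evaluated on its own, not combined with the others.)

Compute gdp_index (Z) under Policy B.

Policy B (Y + 50):
  Y = 17 + 50 = 67
  U = -9 + 6·67 = 393
  Z = 124 + 3·67 + 3·393 = 1504

1504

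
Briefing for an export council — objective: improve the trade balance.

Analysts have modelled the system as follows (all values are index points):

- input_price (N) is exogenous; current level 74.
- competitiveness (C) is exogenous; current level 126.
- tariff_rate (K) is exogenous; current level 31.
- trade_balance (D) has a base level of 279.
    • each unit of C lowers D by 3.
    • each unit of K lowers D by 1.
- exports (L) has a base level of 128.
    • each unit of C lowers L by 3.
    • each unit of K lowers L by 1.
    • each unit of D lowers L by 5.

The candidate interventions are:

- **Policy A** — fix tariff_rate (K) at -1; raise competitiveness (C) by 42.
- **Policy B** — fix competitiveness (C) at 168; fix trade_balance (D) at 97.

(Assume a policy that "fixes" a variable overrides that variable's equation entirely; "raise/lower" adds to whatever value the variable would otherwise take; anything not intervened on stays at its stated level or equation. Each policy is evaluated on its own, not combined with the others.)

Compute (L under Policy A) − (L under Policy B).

Policy A (K := -1, C + 42):
  C = 126 + 42 = 168
  K = -1
  D = 279 − 3·168 − (-1) = -224
  L = 128 − 3·168 − (-1) − 5·(-224) = 745
Policy B (C := 168, D := 97):
  C = 168
  K = 31
  D = 97
  L = 128 − 3·168 − 31 − 5·97 = -892
L: 745 − (-892) = 1637

1637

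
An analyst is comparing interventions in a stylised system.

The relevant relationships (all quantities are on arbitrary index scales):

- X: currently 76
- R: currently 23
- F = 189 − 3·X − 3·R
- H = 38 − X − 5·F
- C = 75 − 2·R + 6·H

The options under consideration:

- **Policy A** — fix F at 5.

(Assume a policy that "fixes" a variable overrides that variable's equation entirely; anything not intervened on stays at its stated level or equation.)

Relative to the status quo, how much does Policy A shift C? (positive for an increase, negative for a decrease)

-3390

Baseline:
  X = 76
  R = 23
  F = 189 − 3·76 − 3·23 = -108
  H = 38 − 76 − 5·(-108) = 502
  C = 75 − 2·23 + 6·502 = 3041
Policy A (F := 5):
  X = 76
  R = 23
  F = 5
  H = 38 − 76 − 5·5 = -63
  C = 75 − 2·23 + 6·(-63) = -349
Change in C: -349 − 3041 = -3390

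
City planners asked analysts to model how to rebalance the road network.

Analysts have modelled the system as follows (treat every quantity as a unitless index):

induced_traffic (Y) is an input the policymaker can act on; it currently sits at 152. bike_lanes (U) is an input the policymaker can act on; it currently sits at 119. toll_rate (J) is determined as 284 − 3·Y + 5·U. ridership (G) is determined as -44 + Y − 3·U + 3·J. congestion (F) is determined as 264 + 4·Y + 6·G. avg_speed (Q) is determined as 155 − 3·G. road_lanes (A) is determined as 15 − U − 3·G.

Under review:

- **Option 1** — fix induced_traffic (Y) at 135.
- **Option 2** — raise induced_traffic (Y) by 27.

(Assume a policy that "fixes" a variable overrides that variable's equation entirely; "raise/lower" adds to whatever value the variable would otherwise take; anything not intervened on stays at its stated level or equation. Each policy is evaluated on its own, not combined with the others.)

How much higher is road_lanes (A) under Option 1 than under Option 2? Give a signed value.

-1056

Option 1 (Y := 135):
  Y = 135
  U = 119
  J = 284 − 3·135 + 5·119 = 474
  G = -44 + 135 − 3·119 + 3·474 = 1156
  A = 15 − 119 − 3·1156 = -3572
Option 2 (Y + 27):
  Y = 152 + 27 = 179
  U = 119
  J = 284 − 3·179 + 5·119 = 342
  G = -44 + 179 − 3·119 + 3·342 = 804
  A = 15 − 119 − 3·804 = -2516
A: -3572 − (-2516) = -1056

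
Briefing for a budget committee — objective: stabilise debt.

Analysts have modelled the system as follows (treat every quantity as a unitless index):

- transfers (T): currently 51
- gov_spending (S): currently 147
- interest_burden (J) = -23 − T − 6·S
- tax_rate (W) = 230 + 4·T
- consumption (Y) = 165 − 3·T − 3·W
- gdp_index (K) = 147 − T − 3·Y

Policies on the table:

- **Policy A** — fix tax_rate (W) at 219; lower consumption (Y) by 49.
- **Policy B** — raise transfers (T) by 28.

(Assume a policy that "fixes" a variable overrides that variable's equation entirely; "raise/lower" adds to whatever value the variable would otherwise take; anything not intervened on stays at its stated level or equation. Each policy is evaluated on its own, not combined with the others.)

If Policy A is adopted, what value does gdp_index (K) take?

Policy A (W := 219, Y − 49):
  T = 51
  W = 219
  Y = 165 − 3·51 − 3·219 (−49 from intervention) = -694
  K = 147 − 51 − 3·(-694) = 2178

2178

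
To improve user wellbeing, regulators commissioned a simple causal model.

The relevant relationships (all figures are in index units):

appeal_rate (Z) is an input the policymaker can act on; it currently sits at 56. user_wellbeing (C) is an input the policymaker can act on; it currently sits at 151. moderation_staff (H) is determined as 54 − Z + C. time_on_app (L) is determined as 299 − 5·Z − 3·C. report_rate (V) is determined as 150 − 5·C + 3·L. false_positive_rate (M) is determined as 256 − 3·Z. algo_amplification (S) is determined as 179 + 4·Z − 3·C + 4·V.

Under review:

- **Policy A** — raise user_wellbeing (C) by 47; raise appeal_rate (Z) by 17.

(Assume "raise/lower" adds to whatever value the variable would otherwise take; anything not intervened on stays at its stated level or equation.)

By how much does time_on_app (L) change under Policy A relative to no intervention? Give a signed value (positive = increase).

Baseline:
  Z = 56
  C = 151
  L = 299 − 5·56 − 3·151 = -434
Policy A (C + 47, Z + 17):
  Z = 56 + 17 = 73
  C = 151 + 47 = 198
  L = 299 − 5·73 − 3·198 = -660
Change in L: -660 − (-434) = -226

-226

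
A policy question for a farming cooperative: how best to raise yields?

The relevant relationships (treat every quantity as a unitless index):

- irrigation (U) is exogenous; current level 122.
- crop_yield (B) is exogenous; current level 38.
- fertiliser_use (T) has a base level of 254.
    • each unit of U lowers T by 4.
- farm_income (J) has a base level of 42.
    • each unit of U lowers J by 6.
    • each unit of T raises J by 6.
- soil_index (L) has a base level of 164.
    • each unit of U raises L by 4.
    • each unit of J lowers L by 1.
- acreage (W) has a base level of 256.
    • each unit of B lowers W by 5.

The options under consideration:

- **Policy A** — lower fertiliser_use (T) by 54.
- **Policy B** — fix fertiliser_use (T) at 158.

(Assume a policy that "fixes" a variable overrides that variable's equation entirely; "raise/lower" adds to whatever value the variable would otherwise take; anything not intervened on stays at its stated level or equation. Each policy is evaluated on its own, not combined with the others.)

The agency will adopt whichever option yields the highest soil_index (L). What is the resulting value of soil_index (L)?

Policy A (T − 54):
  U = 122
  T = 254 − 4·122 (−54 from intervention) = -288
  J = 42 − 6·122 + 6·(-288) = -2418
  L = 164 + 4·122 − (-2418) = 3070
Policy B (T := 158):
  U = 122
  T = 158
  J = 42 − 6·122 + 6·158 = 258
  L = 164 + 4·122 − 258 = 394
Comparing — Policy A: L=3070, Policy B: L=394. Highest is 3070 (Policy A).

3070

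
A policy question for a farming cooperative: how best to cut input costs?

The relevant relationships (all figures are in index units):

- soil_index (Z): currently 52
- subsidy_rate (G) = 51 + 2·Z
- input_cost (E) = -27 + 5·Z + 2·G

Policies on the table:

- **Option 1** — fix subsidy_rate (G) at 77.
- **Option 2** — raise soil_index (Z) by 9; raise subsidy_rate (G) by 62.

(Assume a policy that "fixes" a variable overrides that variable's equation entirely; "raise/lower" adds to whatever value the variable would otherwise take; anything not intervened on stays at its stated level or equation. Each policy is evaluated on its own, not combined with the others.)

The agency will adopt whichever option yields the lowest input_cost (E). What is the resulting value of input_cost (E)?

387

Option 1 (G := 77):
  Z = 52
  G = 77
  E = -27 + 5·52 + 2·77 = 387
Option 2 (Z + 9, G + 62):
  Z = 52 + 9 = 61
  G = 51 + 2·61 (+62 from intervention) = 235
  E = -27 + 5·61 + 2·235 = 748
Comparing — Option 1: E=387, Option 2: E=748. Lowest is 387 (Option 1).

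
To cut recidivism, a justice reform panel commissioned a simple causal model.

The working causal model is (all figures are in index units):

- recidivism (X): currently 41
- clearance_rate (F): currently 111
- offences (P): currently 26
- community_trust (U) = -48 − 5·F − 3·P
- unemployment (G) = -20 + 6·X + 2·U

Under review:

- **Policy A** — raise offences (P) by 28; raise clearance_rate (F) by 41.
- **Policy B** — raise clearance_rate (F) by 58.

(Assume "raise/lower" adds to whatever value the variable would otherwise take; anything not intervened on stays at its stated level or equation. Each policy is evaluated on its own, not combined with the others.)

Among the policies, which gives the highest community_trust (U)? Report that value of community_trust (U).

-970

Policy A (P + 28, F + 41):
  F = 111 + 41 = 152
  P = 26 + 28 = 54
  U = -48 − 5·152 − 3·54 = -970
Policy B (F + 58):
  F = 111 + 58 = 169
  P = 26
  U = -48 − 5·169 − 3·26 = -971
Comparing — Policy A: U=-970, Policy B: U=-971. Highest is -970 (Policy A).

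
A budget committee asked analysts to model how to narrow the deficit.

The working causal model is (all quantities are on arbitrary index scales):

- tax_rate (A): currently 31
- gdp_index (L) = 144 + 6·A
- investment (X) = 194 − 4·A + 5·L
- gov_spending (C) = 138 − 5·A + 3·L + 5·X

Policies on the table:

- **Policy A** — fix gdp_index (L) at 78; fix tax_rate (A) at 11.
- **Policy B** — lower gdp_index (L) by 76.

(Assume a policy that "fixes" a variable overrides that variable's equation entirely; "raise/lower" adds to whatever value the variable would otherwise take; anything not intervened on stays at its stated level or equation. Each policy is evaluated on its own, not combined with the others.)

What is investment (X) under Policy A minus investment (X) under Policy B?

-800

Policy A (L := 78, A := 11):
  A = 11
  L = 78
  X = 194 − 4·11 + 5·78 = 540
Policy B (L − 76):
  A = 31
  L = 144 + 6·31 (−76 from intervention) = 254
  X = 194 − 4·31 + 5·254 = 1340
X: 540 − 1340 = -800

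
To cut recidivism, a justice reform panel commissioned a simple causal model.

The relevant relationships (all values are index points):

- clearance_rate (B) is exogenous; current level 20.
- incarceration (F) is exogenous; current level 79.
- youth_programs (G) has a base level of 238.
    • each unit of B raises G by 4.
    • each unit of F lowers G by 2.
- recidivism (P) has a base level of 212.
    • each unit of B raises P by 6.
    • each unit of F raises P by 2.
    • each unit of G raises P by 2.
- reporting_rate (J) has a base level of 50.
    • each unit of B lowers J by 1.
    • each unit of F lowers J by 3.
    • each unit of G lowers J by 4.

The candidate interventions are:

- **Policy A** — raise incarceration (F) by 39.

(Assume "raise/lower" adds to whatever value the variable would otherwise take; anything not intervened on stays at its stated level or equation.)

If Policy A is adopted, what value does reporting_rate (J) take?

-652

Policy A (F + 39):
  B = 20
  F = 79 + 39 = 118
  G = 238 + 4·20 − 2·118 = 82
  J = 50 − 20 − 3·118 − 4·82 = -652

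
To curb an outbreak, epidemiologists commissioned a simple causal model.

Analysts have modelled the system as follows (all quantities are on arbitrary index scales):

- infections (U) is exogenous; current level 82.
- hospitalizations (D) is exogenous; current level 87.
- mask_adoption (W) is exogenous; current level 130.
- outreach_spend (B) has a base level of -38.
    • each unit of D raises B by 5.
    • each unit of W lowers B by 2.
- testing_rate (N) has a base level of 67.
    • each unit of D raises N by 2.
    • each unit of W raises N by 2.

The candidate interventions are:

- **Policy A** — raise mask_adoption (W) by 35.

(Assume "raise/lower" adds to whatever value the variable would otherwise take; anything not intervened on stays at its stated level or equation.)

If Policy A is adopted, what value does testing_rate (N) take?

Policy A (W + 35):
  D = 87
  W = 130 + 35 = 165
  N = 67 + 2·87 + 2·165 = 571

571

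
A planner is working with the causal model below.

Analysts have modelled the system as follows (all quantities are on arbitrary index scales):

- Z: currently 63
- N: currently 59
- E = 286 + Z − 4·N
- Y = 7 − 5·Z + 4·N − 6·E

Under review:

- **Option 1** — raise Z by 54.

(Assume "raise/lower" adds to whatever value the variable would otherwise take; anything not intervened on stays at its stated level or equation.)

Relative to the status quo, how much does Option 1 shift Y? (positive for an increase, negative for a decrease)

-594

Baseline:
  Z = 63
  N = 59
  E = 286 + 63 − 4·59 = 113
  Y = 7 − 5·63 + 4·59 − 6·113 = -750
Option 1 (Z + 54):
  Z = 63 + 54 = 117
  N = 59
  E = 286 + 117 − 4·59 = 167
  Y = 7 − 5·117 + 4·59 − 6·167 = -1344
Change in Y: -1344 − (-750) = -594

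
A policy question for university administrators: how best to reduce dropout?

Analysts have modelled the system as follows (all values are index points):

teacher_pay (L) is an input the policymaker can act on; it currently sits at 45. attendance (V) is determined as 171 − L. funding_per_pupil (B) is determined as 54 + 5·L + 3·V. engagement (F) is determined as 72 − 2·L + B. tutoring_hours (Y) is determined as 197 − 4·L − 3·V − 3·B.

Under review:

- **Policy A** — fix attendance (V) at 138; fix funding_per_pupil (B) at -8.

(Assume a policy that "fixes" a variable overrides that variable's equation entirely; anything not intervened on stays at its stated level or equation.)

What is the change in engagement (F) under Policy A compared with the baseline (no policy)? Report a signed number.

-665

Baseline:
  L = 45
  V = 171 − 45 = 126
  B = 54 + 5·45 + 3·126 = 657
  F = 72 − 2·45 + 657 = 639
Policy A (V := 138, B := -8):
  L = 45
  V = 138
  B = -8
  F = 72 − 2·45 + (-8) = -26
Change in F: -26 − 639 = -665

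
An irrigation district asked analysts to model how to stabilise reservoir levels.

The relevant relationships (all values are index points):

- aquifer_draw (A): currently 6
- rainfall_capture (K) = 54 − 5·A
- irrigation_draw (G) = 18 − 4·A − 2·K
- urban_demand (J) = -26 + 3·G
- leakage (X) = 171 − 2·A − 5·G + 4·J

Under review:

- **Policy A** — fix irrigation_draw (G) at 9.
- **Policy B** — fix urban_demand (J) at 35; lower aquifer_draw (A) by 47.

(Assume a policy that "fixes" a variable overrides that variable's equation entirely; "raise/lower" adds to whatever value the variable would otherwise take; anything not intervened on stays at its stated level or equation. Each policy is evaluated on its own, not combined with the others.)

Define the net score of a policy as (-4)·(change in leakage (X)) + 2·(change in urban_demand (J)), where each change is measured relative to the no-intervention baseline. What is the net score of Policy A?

-1386

Baseline:
  A = 6
  K = 54 − 5·6 = 24
  G = 18 − 4·6 − 2·24 = -54
  J = -26 + 3·(-54) = -188
  X = 171 − 2·6 − 5·(-54) + 4·(-188) = -323
Policy A (G := 9):
  A = 6
  K = 54 − 5·6 = 24
  G = 9
  J = -26 + 3·9 = 1
  X = 171 − 2·6 − 5·9 + 4·1 = 118
ΔX = 118 − (-323) = 441; ΔJ = 1 − (-188) = 189
Score = (-4)·441 + 2·189 = -1386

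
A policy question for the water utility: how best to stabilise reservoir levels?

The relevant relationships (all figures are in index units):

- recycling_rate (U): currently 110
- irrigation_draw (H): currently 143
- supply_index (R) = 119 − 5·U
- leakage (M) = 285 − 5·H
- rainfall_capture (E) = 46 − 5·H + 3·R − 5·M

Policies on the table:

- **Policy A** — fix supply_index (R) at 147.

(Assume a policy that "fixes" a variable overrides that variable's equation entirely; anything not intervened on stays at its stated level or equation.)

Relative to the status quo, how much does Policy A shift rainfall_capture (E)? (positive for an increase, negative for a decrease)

1734

Baseline:
  U = 110
  H = 143
  R = 119 − 5·110 = -431
  M = 285 − 5·143 = -430
  E = 46 − 5·143 + 3·(-431) − 5·(-430) = 188
Policy A (R := 147):
  U = 110
  H = 143
  R = 147
  M = 285 − 5·143 = -430
  E = 46 − 5·143 + 3·147 − 5·(-430) = 1922
Change in E: 1922 − 188 = 1734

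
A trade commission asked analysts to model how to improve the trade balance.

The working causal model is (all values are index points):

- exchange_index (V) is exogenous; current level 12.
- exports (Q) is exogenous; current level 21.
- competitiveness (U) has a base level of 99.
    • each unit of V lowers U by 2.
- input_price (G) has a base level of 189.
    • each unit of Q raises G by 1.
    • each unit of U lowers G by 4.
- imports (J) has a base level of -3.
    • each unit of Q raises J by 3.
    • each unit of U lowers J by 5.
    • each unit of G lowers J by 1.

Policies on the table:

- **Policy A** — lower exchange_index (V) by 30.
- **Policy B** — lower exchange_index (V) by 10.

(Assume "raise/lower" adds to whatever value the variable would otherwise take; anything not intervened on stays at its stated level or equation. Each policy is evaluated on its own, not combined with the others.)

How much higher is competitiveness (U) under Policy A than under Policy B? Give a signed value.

Policy A (V − 30):
  V = 12 − 30 = -18
  U = 99 − 2·(-18) = 135
Policy B (V − 10):
  V = 12 − 10 = 2
  U = 99 − 2·2 = 95
U: 135 − 95 = 40

40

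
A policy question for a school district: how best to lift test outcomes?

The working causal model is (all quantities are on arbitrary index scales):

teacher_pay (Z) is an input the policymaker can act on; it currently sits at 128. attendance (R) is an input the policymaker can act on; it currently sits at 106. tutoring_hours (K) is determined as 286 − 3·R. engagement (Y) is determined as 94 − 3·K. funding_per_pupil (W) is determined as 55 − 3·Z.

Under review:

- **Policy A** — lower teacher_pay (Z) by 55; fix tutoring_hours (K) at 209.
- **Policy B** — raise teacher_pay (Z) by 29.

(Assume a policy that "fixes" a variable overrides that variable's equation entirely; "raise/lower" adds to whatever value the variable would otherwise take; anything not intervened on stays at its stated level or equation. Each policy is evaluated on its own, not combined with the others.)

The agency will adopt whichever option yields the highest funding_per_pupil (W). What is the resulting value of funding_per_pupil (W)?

-164

Policy A (Z − 55, K := 209):
  Z = 128 − 55 = 73
  W = 55 − 3·73 = -164
Policy B (Z + 29):
  Z = 128 + 29 = 157
  W = 55 − 3·157 = -416
Comparing — Policy A: W=-164, Policy B: W=-416. Highest is -164 (Policy A).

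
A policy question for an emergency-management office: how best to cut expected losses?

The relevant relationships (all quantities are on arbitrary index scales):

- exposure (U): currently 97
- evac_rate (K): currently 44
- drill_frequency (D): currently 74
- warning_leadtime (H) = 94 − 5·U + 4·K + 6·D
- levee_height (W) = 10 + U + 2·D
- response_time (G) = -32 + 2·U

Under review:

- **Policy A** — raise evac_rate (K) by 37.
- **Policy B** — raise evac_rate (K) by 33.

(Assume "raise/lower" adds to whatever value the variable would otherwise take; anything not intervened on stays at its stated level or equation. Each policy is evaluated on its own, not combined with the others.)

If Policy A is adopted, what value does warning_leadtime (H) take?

377

Policy A (K + 37):
  U = 97
  K = 44 + 37 = 81
  D = 74
  H = 94 − 5·97 + 4·81 + 6·74 = 377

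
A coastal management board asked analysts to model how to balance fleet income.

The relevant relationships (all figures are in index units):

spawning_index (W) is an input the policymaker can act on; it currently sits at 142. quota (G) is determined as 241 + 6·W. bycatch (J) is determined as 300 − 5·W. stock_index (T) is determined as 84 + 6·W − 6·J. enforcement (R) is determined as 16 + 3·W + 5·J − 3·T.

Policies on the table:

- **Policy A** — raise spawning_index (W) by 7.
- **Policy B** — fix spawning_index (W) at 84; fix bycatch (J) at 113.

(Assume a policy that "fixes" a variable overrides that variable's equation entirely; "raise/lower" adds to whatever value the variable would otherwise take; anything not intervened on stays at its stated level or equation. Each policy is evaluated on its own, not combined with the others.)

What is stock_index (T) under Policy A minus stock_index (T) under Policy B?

3738

Policy A (W + 7):
  W = 142 + 7 = 149
  J = 300 − 5·149 = -445
  T = 84 + 6·149 − 6·(-445) = 3648
Policy B (W := 84, J := 113):
  W = 84
  J = 113
  T = 84 + 6·84 − 6·113 = -90
T: 3648 − (-90) = 3738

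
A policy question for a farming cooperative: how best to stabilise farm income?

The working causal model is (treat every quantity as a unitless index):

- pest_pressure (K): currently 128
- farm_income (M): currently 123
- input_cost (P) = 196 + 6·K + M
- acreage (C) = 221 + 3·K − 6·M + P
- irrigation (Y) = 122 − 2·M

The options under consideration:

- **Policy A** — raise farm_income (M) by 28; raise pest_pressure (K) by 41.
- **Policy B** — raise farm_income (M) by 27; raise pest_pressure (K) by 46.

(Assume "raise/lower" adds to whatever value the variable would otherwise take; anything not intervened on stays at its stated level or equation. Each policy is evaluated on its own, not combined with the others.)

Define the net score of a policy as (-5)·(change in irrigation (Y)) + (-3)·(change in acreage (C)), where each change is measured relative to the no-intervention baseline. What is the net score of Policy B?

Baseline:
  K = 128
  M = 123
  P = 196 + 6·128 + 123 = 1087
  C = 221 + 3·128 − 6·123 + 1087 = 954
  Y = 122 − 2·123 = -124
Policy B (M + 27, K + 46):
  K = 128 + 46 = 174
  M = 123 + 27 = 150
  P = 196 + 6·174 + 150 = 1390
  C = 221 + 3·174 − 6·150 + 1390 = 1233
  Y = 122 − 2·150 = -178
ΔY = -178 − (-124) = -54; ΔC = 1233 − 954 = 279
Score = (-5)·(-54) + (-3)·279 = -567

-567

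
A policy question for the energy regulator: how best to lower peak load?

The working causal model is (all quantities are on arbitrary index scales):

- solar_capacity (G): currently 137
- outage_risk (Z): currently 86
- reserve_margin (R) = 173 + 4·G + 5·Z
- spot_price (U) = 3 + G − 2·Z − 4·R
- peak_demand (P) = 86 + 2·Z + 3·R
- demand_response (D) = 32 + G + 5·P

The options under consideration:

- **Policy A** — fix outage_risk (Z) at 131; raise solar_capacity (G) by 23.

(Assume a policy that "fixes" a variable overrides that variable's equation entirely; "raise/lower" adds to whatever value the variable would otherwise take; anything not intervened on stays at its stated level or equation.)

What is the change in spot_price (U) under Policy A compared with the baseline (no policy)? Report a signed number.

-1335

Baseline:
  G = 137
  Z = 86
  R = 173 + 4·137 + 5·86 = 1151
  U = 3 + 137 − 2·86 − 4·1151 = -4636
Policy A (Z := 131, G + 23):
  G = 137 + 23 = 160
  Z = 131
  R = 173 + 4·160 + 5·131 = 1468
  U = 3 + 160 − 2·131 − 4·1468 = -5971
Change in U: -5971 − (-4636) = -1335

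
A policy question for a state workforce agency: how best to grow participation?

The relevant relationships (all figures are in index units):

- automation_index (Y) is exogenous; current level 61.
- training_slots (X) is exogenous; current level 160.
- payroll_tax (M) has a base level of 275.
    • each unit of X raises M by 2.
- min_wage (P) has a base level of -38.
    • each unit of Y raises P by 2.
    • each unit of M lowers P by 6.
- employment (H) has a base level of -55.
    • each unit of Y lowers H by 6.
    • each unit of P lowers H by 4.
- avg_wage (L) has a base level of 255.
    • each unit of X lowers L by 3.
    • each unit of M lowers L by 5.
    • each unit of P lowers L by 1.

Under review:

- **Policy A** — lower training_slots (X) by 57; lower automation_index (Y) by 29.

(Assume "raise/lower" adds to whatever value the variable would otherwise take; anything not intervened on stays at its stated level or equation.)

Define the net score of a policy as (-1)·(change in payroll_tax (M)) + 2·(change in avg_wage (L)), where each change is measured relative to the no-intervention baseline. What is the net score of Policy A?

Baseline:
  Y = 61
  X = 160
  M = 275 + 2·160 = 595
  P = -38 + 2·61 − 6·595 = -3486
  L = 255 − 3·160 − 5·595 − (-3486) = 286
Policy A (X − 57, Y − 29):
  Y = 61 − 29 = 32
  X = 160 − 57 = 103
  M = 275 + 2·103 = 481
  P = -38 + 2·32 − 6·481 = -2860
  L = 255 − 3·103 − 5·481 − (-2860) = 401
ΔM = 481 − 595 = -114; ΔL = 401 − 286 = 115
Score = (-1)·(-114) + 2·115 = 344

344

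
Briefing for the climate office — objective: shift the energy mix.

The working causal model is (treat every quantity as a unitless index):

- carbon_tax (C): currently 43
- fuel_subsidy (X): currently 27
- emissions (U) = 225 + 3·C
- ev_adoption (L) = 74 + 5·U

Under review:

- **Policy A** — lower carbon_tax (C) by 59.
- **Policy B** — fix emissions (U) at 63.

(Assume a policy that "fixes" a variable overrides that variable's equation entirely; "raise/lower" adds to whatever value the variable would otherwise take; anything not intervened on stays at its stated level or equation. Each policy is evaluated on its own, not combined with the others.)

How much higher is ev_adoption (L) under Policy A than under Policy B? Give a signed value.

570

Policy A (C − 59):
  C = 43 − 59 = -16
  U = 225 + 3·(-16) = 177
  L = 74 + 5·177 = 959
Policy B (U := 63):
  C = 43
  U = 63
  L = 74 + 5·63 = 389
L: 959 − 389 = 570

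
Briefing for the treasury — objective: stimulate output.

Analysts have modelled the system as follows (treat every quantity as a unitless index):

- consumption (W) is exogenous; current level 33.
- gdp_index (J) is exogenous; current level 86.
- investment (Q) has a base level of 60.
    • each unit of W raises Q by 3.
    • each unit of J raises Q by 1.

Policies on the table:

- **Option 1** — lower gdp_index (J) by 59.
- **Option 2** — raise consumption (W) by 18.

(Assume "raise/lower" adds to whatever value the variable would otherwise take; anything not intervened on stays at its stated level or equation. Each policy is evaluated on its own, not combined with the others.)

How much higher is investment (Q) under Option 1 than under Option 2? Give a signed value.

-113

Option 1 (J − 59):
  W = 33
  J = 86 − 59 = 27
  Q = 60 + 3·33 + 27 = 186
Option 2 (W + 18):
  W = 33 + 18 = 51
  J = 86
  Q = 60 + 3·51 + 86 = 299
Q: 186 − 299 = -113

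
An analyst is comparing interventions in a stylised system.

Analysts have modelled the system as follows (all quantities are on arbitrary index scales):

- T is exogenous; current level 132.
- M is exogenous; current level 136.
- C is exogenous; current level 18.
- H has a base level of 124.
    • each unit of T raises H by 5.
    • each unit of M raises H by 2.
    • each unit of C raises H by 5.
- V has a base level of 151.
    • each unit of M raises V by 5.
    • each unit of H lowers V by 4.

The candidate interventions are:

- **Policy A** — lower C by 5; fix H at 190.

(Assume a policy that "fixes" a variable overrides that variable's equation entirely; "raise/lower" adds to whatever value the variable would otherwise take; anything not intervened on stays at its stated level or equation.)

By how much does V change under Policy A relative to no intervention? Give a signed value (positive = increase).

Baseline:
  T = 132
  M = 136
  C = 18
  H = 124 + 5·132 + 2·136 + 5·18 = 1146
  V = 151 + 5·136 − 4·1146 = -3753
Policy A (C − 5, H := 190):
  T = 132
  M = 136
  C = 18 − 5 = 13
  H = 190
  V = 151 + 5·136 − 4·190 = 71
Change in V: 71 − (-3753) = 3824

3824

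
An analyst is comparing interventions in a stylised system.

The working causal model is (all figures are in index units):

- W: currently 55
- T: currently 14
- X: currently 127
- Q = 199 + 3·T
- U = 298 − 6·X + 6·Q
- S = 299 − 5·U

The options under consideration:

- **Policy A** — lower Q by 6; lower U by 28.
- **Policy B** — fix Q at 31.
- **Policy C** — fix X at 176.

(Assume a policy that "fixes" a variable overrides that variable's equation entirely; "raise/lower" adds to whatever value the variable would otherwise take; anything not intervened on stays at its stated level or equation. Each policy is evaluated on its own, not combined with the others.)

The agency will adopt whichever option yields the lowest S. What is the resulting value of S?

-4291

Policy A (Q − 6, U − 28):
  T = 14
  X = 127
  Q = 199 + 3·14 (−6 from intervention) = 235
  U = 298 − 6·127 + 6·235 (−28 from intervention) = 918
  S = 299 − 5·918 = -4291
Policy B (Q := 31):
  T = 14
  X = 127
  Q = 31
  U = 298 − 6·127 + 6·31 = -278
  S = 299 − 5·(-278) = 1689
Policy C (X := 176):
  T = 14
  X = 176
  Q = 199 + 3·14 = 241
  U = 298 − 6·176 + 6·241 = 688
  S = 299 − 5·688 = -3141
Comparing — Policy A: S=-4291, Policy B: S=1689, Policy C: S=-3141. Lowest is -4291 (Policy A).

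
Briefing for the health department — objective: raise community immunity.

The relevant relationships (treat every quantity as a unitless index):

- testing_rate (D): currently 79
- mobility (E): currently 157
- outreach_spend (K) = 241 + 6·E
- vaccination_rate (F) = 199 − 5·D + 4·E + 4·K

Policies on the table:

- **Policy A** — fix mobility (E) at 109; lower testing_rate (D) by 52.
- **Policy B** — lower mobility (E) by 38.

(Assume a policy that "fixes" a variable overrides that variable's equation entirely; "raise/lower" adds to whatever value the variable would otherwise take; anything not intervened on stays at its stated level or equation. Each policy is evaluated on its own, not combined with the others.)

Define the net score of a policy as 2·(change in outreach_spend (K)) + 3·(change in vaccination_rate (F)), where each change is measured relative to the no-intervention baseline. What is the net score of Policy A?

Baseline:
  D = 79
  E = 157
  K = 241 + 6·157 = 1183
  F = 199 − 5·79 + 4·157 + 4·1183 = 5164
Policy A (E := 109, D − 52):
  D = 79 − 52 = 27
  E = 109
  K = 241 + 6·109 = 895
  F = 199 − 5·27 + 4·109 + 4·895 = 4080
ΔK = 895 − 1183 = -288; ΔF = 4080 − 5164 = -1084
Score = 2·(-288) + 3·(-1084) = -3828

-3828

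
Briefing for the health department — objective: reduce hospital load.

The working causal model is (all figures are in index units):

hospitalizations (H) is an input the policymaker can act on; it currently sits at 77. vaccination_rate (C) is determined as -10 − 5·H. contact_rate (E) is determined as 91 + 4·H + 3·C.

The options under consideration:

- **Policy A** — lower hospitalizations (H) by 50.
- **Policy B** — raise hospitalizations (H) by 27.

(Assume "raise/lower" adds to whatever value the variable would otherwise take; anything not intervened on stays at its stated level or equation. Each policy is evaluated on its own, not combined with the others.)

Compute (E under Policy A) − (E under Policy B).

Policy A (H − 50):
  H = 77 − 50 = 27
  C = -10 − 5·27 = -145
  E = 91 + 4·27 + 3·(-145) = -236
Policy B (H + 27):
  H = 77 + 27 = 104
  C = -10 − 5·104 = -530
  E = 91 + 4·104 + 3·(-530) = -1083
E: -236 − (-1083) = 847

847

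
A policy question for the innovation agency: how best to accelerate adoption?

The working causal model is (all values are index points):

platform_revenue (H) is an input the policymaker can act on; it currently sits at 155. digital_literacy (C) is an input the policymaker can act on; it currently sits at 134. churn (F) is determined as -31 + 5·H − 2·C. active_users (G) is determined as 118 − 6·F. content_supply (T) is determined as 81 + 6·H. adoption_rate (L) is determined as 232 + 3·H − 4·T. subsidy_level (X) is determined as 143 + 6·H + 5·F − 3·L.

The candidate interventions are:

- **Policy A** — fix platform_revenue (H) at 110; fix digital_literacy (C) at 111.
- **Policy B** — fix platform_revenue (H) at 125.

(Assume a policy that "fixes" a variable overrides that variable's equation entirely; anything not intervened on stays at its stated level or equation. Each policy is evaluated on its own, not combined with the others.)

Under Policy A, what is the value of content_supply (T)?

741

Policy A (H := 110, C := 111):
  H = 110
  T = 81 + 6·110 = 741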